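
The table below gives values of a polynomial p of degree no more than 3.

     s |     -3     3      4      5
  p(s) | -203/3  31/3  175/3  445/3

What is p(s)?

Write p(s) = as^3 + bs^2 + cs + d. Substituting each data point gives a linear system:
  -27a + 9b - 3c + d = -203/3
  27a + 9b + 3c + d = 31/3
  64a + 16b + 4c + d = 175/3
  125a + 25b + 5c + d = 445/3
Solving the system yields a = 2, b = -3, c = -5, d = -5/3.
So p(s) = 2s^3 - 3s^2 - 5s - 5/3.
Check: p(3) = 31/3. ✓

p(s) = 2s^3 - 3s^2 - 5s - 5/3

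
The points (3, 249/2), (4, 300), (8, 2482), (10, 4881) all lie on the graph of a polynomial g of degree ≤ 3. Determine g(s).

Using the Lagrange interpolation formula with nodes 3, 4, 8, 10:
  L_0(s) = (s - 4)(s - 8)(s - 10) / -35
  L_1(s) = (s - 3)(s - 8)(s - 10) / 24
  L_2(s) = (s - 3)(s - 4)(s - 10) / -40
  L_3(s) = (s - 3)(s - 4)(s - 8) / 84
Then g(s) = 249/2·L_0(s) + 300·L_1(s) + 2482·L_2(s) + 4881·L_3(s).
Expanding and collecting terms gives g(s) = 5s³ - s² - (5/2)s + 6.
Check: g(4) = 300. ✓

g(s) = 5s^3 - s^2 - (5/2)s + 6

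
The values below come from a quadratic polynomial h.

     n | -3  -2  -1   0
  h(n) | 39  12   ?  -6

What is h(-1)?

On equispaced nodes a degree-2 polynomial has vanishing third forward difference, so
  - h(-3) + 3·h(-2) - 3·h(-1) + h(0) = 0.
Substituting the known values and solving for h(-1):
  -3·h(-1) = 9
  h(-1) = -3.

-3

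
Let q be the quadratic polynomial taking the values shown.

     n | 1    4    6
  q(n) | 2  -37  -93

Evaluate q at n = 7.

-130

Write q(n) = an^2 + bn + c. Substituting each data point gives a linear system:
  a + b + c = 2
  16a + 4b + c = -37
  36a + 6b + c = -93
Solving the system yields a = -3, b = 2, c = 3.
So q(n) = -3n² + 2n + 3.
Then q(7) = -130.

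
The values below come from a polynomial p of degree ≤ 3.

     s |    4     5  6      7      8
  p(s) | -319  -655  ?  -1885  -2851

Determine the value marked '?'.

-1165

On equispaced nodes a degree-3 polynomial has vanishing fourth forward difference, so
  p(4) - 4·p(5) + 6·p(6) - 4·p(7) + p(8) = 0.
Substituting the known values and solving for p(6):
  6·p(6) = -6990
  p(6) = -1165.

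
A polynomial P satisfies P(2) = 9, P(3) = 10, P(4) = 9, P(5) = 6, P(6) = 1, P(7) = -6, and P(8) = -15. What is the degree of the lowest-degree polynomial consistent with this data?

Forward differences of the values at s = 2, 3, 4, 5, 6, 7, 8:
  P  : 9  10  9  6  1  -6  -15
  Δ  : 1  -1  -3  -5  -7  -9
  Δ^2: -2  -2  -2  -2  -2
  Δ^3: 0  0  0  0
  Δ^4: 0  0  0
  Δ^5: 0  0
  Δ^6: 0
The second differences are constant (-2) and nonzero, while all higher differences vanish, so the minimal degree is 2.

2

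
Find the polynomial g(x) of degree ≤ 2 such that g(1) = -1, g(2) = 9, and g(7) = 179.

g(x) = 4x^2 - 2x - 3

Write g(x) = ax^2 + bx + c. Substituting each data point gives a linear system:
  a + b + c = -1
  4a + 2b + c = 9
  49a + 7b + c = 179
Solving the system yields a = 4, b = -2, c = -3.
So g(x) = 4x^2 - 2x - 3.
Check: g(2) = 9. ✓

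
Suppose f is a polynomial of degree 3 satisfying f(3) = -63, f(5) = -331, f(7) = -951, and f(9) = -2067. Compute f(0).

-6

Using the Lagrange interpolation formula with nodes 3, 5, 7, 9:
  L_0(s) = (s - 5)(s - 7)(s - 9) / -48
  L_1(s) = (s - 3)(s - 7)(s - 9) / 16
  L_2(s) = (s - 3)(s - 5)(s - 9) / -16
  L_3(s) = (s - 3)(s - 5)(s - 7) / 48
Then f(s) = -63·L_0(s) - 331·L_1(s) - 951·L_2(s) - 2067·L_3(s).
Expanding and collecting terms gives f(s) = -3s^3 + s^2 + 5s - 6.
Evaluating at s = 0: f(0) = -6.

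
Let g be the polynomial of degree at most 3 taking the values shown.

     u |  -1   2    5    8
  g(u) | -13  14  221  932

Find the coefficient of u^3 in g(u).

2

Write g(u) = au^3 + bu^2 + cu + d. Substituting each data point gives a linear system:
  -a + b - c + d = -13
  8a + 4b + 2c + d = 14
  125a + 25b + 5c + d = 221
  512a + 64b + 8c + d = 932
Solving the system yields a = 2, b = -2, c = 5, d = -4.
So g(u) = 2u³ - 2u² + 5u - 4.
The leading coefficient is 2.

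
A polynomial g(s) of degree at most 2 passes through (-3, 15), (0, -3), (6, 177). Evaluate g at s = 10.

Using the Lagrange interpolation formula with nodes -3, 0, 6:
  L_0(s) = s(s - 6) / 27
  L_1(s) = (s + 3)(s - 6) / -18
  L_2(s) = (s + 3)s / 54
Then g(s) = 15·L_0(s) - 3·L_1(s) + 177·L_2(s).
Expanding and collecting terms gives g(s) = 4s² + 6s - 3.
Evaluating at s = 10: g(10) = 457.

457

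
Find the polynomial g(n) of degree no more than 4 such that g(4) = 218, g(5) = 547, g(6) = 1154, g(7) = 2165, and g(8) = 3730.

g(n) = n^4 - n^3 + 3n^2 - 6n + 2

Write g(n) = an^4 + bn^3 + cn^2 + dn + e. Substituting each data point gives a linear system:
  256a + 64b + 16c + 4d + e = 218
  625a + 125b + 25c + 5d + e = 547
  1296a + 216b + 36c + 6d + e = 1154
  2401a + 343b + 49c + 7d + e = 2165
  4096a + 512b + 64c + 8d + e = 3730
Solving the system yields a = 1, b = -1, c = 3, d = -6, e = 2.
So g(n) = n^4 - n^3 + 3n^2 - 6n + 2.
Check: g(4) = 218. ✓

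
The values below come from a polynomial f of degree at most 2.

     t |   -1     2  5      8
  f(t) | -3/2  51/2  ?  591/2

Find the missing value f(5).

249/2

On equispaced nodes a degree-2 polynomial has vanishing third forward difference, so
  - f(-1) + 3·f(2) - 3·f(5) + f(8) = 0.
Substituting the known values and solving for f(5):
  -3·f(5) = -747/2
  f(5) = 249/2.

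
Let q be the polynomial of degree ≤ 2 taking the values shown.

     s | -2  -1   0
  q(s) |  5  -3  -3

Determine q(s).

Using the Lagrange interpolation formula with nodes -2, -1, 0:
  L_0(s) = (s + 1)s / 2
  L_1(s) = (s + 2)s / -1
  L_2(s) = (s + 2)(s + 1) / 2
Then q(s) = 5·L_0(s) - 3·L_1(s) - 3·L_2(s).
Expanding and collecting terms gives q(s) = 4s^2 + 4s - 3.
Check: q(-1) = -3. ✓

q(s) = 4s^2 + 4s - 3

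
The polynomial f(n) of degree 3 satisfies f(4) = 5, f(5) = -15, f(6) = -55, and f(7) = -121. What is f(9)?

-355

Write f(n) = an^3 + bn^2 + cn + d. Substituting each data point gives a linear system:
  64a + 16b + 4c + d = 5
  125a + 25b + 5c + d = -15
  216a + 36b + 6c + d = -55
  343a + 49b + 7c + d = -121
Solving the system yields a = -1, b = 5, c = -4, d = 5.
So f(n) = -n³ + 5n² - 4n + 5.
Then f(9) = -355.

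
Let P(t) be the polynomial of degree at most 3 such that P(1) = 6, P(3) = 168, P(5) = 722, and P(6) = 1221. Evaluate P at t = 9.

3966

Using the Lagrange interpolation formula with nodes 1, 3, 5, 6:
  L_0(t) = (t - 3)(t - 5)(t - 6) / -40
  L_1(t) = (t - 1)(t - 5)(t - 6) / 12
  L_2(t) = (t - 1)(t - 3)(t - 6) / -8
  L_3(t) = (t - 1)(t - 3)(t - 5) / 15
Then P(t) = 6·L_0(t) + 168·L_1(t) + 722·L_2(t) + 1221·L_3(t).
Expanding and collecting terms gives P(t) = 5t³ + 4t² - 3.
Evaluating at t = 9: P(9) = 3966.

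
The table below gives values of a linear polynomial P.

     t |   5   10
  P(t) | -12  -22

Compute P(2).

Write P(t) = at + b. Substituting each data point gives a linear system:
  5a + b = -12
  10a + b = -22
Solving the system yields a = -2, b = -2.
So P(t) = -2t - 2.
Then P(2) = -6.

-6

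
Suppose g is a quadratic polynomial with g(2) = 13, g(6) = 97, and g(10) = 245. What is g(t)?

Using the Lagrange interpolation formula with nodes 2, 6, 10:
  L_0(t) = (t - 6)(t - 10) / 32
  L_1(t) = (t - 2)(t - 10) / -16
  L_2(t) = (t - 2)(t - 6) / 32
Then g(t) = 13·L_0(t) + 97·L_1(t) + 245·L_2(t).
Expanding and collecting terms gives g(t) = 2t² + 5t - 5.
Check: g(10) = 245. ✓

g(t) = 2t^2 + 5t - 5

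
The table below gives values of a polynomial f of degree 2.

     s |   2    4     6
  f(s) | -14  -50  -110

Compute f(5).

-77

Using the Lagrange interpolation formula with nodes 2, 4, 6:
  L_0(s) = (s - 4)(s - 6) / 8
  L_1(s) = (s - 2)(s - 6) / -4
  L_2(s) = (s - 2)(s - 4) / 8
Then f(s) = -14·L_0(s) - 50·L_1(s) - 110·L_2(s).
Expanding and collecting terms gives f(s) = -3s² - 2.
Evaluating at s = 5: f(5) = -77.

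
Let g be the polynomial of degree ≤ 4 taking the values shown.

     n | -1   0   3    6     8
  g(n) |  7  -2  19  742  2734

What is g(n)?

g(n) = n^4 - 3n^3 + 3n^2 - 2n - 2

Using the Lagrange interpolation formula with nodes -1, 0, 3, 6, 8:
  L_0(n) = n(n - 3)(n - 6)(n - 8) / 252
  L_1(n) = (n + 1)(n - 3)(n - 6)(n - 8) / -144
  L_2(n) = (n + 1)n(n - 6)(n - 8) / 180
  L_3(n) = (n + 1)n(n - 3)(n - 8) / -252
  L_4(n) = (n + 1)n(n - 3)(n - 6) / 720
Then g(n) = 7·L_0(n) - 2·L_1(n) + 19·L_2(n) + 742·L_3(n) + 2734·L_4(n).
Expanding and collecting terms gives g(n) = n⁴ - 3n³ + 3n² - 2n - 2.
Check: g(8) = 2734. ✓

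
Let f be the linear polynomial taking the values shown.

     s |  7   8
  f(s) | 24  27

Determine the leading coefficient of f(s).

3

Write f(s) = as + b. Substituting each data point gives a linear system:
  7a + b = 24
  8a + b = 27
Solving the system yields a = 3, b = 3.
So f(s) = 3s + 3.
The leading coefficient is 3.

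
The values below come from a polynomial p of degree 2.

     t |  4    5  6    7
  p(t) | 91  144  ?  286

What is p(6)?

The 3 known points determine the degree-2 polynomial uniquely.
Write p(t) = at^2 + bt + c. Substituting each data point gives a linear system:
  16a + 4b + c = 91
  25a + 5b + c = 144
  49a + 7b + c = 286
Solving the system yields a = 6, b = -1, c = -1.
So p(t) = 6t² - t - 1.
Then p(6) = 209.

209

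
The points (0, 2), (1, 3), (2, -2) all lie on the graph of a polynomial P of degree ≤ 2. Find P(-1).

Write P(n) = an^2 + bn + c. Substituting each data point gives a linear system:
  c = 2
  a + b + c = 3
  4a + 2b + c = -2
Solving the system yields a = -3, b = 4, c = 2.
So P(n) = -3n^2 + 4n + 2.
Then P(-1) = -5.

-5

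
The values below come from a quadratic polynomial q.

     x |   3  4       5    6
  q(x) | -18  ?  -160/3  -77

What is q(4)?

The 3 known points determine the degree-2 polynomial uniquely.
Write q(x) = ax^2 + bx + c. Substituting each data point gives a linear system:
  9a + 3b + c = -18
  25a + 5b + c = -160/3
  36a + 6b + c = -77
Solving the system yields a = -2, b = -5/3, c = 5.
So q(x) = -2x^2 - (5/3)x + 5.
Then q(4) = -101/3.

-101/3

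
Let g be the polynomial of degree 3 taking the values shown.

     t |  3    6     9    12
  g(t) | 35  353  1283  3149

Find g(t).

Using the Lagrange interpolation formula with nodes 3, 6, 9, 12:
  L_0(t) = (t - 6)(t - 9)(t - 12) / -162
  L_1(t) = (t - 3)(t - 9)(t - 12) / 54
  L_2(t) = (t - 3)(t - 6)(t - 12) / -54
  L_3(t) = (t - 3)(t - 6)(t - 9) / 162
Then g(t) = 35·L_0(t) + 353·L_1(t) + 1283·L_2(t) + 3149·L_3(t).
Expanding and collecting terms gives g(t) = 2t^3 - 2t^2 - 2t + 5.
Check: g(12) = 3149. ✓

g(t) = 2t^3 - 2t^2 - 2t + 5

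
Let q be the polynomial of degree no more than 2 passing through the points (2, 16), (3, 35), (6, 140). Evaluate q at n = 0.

Write q(n) = an^2 + bn + c. Substituting each data point gives a linear system:
  4a + 2b + c = 16
  9a + 3b + c = 35
  36a + 6b + c = 140
Solving the system yields a = 4, b = -1, c = 2.
So q(n) = 4n^2 - n + 2.
Then q(0) = 2.

2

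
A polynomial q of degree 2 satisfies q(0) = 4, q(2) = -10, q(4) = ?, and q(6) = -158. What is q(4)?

The 3 known points determine the degree-2 polynomial uniquely.
Write q(t) = at^2 + bt + c. Substituting each data point gives a linear system:
  c = 4
  4a + 2b + c = -10
  36a + 6b + c = -158
Solving the system yields a = -5, b = 3, c = 4.
So q(t) = -5t^2 + 3t + 4.
Then q(4) = -64.

-64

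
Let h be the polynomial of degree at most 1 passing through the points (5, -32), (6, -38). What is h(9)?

Write h(u) = au + b. Substituting each data point gives a linear system:
  5a + b = -32
  6a + b = -38
Solving the system yields a = -6, b = -2.
So h(u) = -6u - 2.
Then h(9) = -56.

-56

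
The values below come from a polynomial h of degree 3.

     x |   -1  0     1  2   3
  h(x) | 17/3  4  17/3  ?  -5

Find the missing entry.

14/3

The 4 known points determine the degree-3 polynomial uniquely.
Write h(x) = ax^3 + bx^2 + cx + d. Substituting each data point gives a linear system:
  -a + b - c + d = 17/3
  d = 4
  a + b + c + d = 17/3
  27a + 9b + 3c + d = -5
Solving the system yields a = -1, b = 5/3, c = 1, d = 4.
So h(x) = -x³ + (5/3)x² + x + 4.
Then h(2) = 14/3.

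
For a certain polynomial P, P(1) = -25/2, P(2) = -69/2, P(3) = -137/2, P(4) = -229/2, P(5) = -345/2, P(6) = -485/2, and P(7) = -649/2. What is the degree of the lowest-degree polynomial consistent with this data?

2

Forward differences of the values at x = 1, 2, 3, 4, 5, 6, 7:
  P  : -25/2  -69/2  -137/2  -229/2  -345/2  -485/2  -649/2
  Δ  : -22  -34  -46  -58  -70  -82
  Δ^2: -12  -12  -12  -12  -12
  Δ^3: 0  0  0  0
  Δ^4: 0  0  0
  Δ^5: 0  0
  Δ^6: 0
The second differences are constant (-12) and nonzero, while all higher differences vanish, so the minimal degree is 2.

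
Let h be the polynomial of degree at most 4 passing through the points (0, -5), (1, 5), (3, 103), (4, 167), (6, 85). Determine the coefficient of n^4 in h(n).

-1

Write h(n) = an^4 + bn^3 + cn^2 + dn + e. Substituting each data point gives a linear system:
  e = -5
  a + b + c + d + e = 5
  81a + 27b + 9c + 3d + e = 103
  256a + 64b + 16c + 4d + e = 167
  1296a + 216b + 36c + 6d + e = 85
Solving the system yields a = -1, b = 6, c = 2, d = 3, e = -5.
So h(n) = -n^4 + 6n^3 + 2n^2 + 3n - 5.
The leading coefficient is -1.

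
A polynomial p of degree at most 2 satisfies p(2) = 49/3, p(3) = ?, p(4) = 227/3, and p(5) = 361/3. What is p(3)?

41

The 3 known points determine the degree-2 polynomial uniquely.
Write p(s) = as^2 + bs + c. Substituting each data point gives a linear system:
  4a + 2b + c = 49/3
  16a + 4b + c = 227/3
  25a + 5b + c = 361/3
Solving the system yields a = 5, b = -1/3, c = -3.
So p(s) = 5s^2 - (1/3)s - 3.
Then p(3) = 41.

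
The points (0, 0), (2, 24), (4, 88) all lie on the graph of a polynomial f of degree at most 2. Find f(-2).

Write f(t) = at^2 + bt + c. Substituting each data point gives a linear system:
  c = 0
  4a + 2b + c = 24
  16a + 4b + c = 88
Solving the system yields a = 5, b = 2, c = 0.
So f(t) = 5t^2 + 2t.
Then f(-2) = 16.

16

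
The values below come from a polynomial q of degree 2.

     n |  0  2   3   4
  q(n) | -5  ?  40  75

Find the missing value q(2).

15

The 3 known points determine the degree-2 polynomial uniquely.
Write q(n) = an^2 + bn + c. Substituting each data point gives a linear system:
  c = -5
  9a + 3b + c = 40
  16a + 4b + c = 75
Solving the system yields a = 5, b = 0, c = -5.
So q(n) = 5n² - 5.
Then q(2) = 15.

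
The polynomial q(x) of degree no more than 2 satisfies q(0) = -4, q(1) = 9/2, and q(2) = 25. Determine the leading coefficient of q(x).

Write q(x) = ax^2 + bx + c. Substituting each data point gives a linear system:
  c = -4
  a + b + c = 9/2
  4a + 2b + c = 25
Solving the system yields a = 6, b = 5/2, c = -4.
So q(x) = 6x^2 + (5/2)x - 4.
The leading coefficient is 6.

6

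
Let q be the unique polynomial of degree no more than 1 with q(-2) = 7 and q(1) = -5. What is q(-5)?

Using the Lagrange interpolation formula with nodes -2, 1:
  L_0(u) = (u - 1) / -3
  L_1(u) = (u + 2) / 3
Then q(u) = 7·L_0(u) - 5·L_1(u).
Expanding and collecting terms gives q(u) = -4u - 1.
Evaluating at u = -5: q(-5) = 19.

19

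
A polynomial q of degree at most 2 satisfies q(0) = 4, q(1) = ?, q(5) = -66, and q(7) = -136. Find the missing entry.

The 3 known points determine the degree-2 polynomial uniquely.
Write q(t) = at^2 + bt + c. Substituting each data point gives a linear system:
  c = 4
  25a + 5b + c = -66
  49a + 7b + c = -136
Solving the system yields a = -3, b = 1, c = 4.
So q(t) = -3t^2 + t + 4.
Then q(1) = 2.

2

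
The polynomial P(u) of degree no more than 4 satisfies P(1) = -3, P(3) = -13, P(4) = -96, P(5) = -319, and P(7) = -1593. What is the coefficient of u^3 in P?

Write P(u) = au^4 + bu^3 + cu^2 + du + e. Substituting each data point gives a linear system:
  a + b + c + d + e = -3
  81a + 27b + 9c + 3d + e = -13
  256a + 64b + 16c + 4d + e = -96
  625a + 125b + 25c + 5d + e = -319
  2401a + 343b + 49c + 7d + e = -1593
Solving the system yields a = -1, b = 2, c = 3, d = -3, e = -4.
So P(u) = -u^4 + 2u^3 + 3u^2 - 3u - 4.
The coefficient of u^3 is 2.

2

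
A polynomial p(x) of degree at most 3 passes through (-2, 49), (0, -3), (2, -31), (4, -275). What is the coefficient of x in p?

0

Write p(x) = ax^3 + bx^2 + cx + d. Substituting each data point gives a linear system:
  -8a + 4b - 2c + d = 49
  d = -3
  8a + 4b + 2c + d = -31
  64a + 16b + 4c + d = -275
Solving the system yields a = -5, b = 3, c = 0, d = -3.
So p(x) = -5x³ + 3x² - 3.
The coefficient of x is 0.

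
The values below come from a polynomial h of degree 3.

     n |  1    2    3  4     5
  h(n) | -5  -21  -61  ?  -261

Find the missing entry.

-137

The 4 known points determine the degree-3 polynomial uniquely.
Write h(n) = an^3 + bn^2 + cn + d. Substituting each data point gives a linear system:
  a + b + c + d = -5
  8a + 4b + 2c + d = -21
  27a + 9b + 3c + d = -61
  125a + 25b + 5c + d = -261
Solving the system yields a = -2, b = 0, c = -2, d = -1.
So h(n) = -2n^3 - 2n - 1.
Then h(4) = -137.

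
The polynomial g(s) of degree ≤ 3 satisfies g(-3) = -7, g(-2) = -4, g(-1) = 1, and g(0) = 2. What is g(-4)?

-2

Write g(s) = as^3 + bs^2 + cs + d. Substituting each data point gives a linear system:
  -27a + 9b - 3c + d = -7
  -8a + 4b - 2c + d = -4
  -a + b - c + d = 1
  d = 2
Solving the system yields a = -1, b = -5, c = -3, d = 2.
So g(s) = -s³ - 5s² - 3s + 2.
Then g(-4) = -2.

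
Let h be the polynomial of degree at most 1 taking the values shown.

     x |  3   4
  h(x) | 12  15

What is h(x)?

h(x) = 3x + 3

Write h(x) = ax + b. Substituting each data point gives a linear system:
  3a + b = 12
  4a + b = 15
Solving the system yields a = 3, b = 3.
So h(x) = 3x + 3.
Check: h(3) = 12. ✓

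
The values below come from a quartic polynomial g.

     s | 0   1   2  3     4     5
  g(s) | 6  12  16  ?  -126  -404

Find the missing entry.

-12

The 5 known points determine the degree-4 polynomial uniquely.
Write g(s) = as^4 + bs^3 + cs^2 + ds + e. Substituting each data point gives a linear system:
  e = 6
  a + b + c + d + e = 12
  16a + 8b + 4c + 2d + e = 16
  256a + 64b + 16c + 4d + e = -126
  625a + 125b + 25c + 5d + e = -404
Solving the system yields a = -1, b = 1, c = 3, d = 3, e = 6.
So g(s) = -s⁴ + s³ + 3s² + 3s + 6.
Then g(3) = -12.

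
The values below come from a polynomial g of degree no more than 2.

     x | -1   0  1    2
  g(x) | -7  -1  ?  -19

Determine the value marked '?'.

The 3 known points determine the degree-2 polynomial uniquely.
Write g(x) = ax^2 + bx + c. Substituting each data point gives a linear system:
  a - b + c = -7
  c = -1
  4a + 2b + c = -19
Solving the system yields a = -5, b = 1, c = -1.
So g(x) = -5x^2 + x - 1.
Then g(1) = -5.

-5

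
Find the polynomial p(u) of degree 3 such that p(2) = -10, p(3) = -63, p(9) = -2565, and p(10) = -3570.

p(u) = -4u^3 + 4u^2 + 3u

Write p(u) = au^3 + bu^2 + cu + d. Substituting each data point gives a linear system:
  8a + 4b + 2c + d = -10
  27a + 9b + 3c + d = -63
  729a + 81b + 9c + d = -2565
  1000a + 100b + 10c + d = -3570
Solving the system yields a = -4, b = 4, c = 3, d = 0.
So p(u) = -4u^3 + 4u^2 + 3u.
Check: p(3) = -63. ✓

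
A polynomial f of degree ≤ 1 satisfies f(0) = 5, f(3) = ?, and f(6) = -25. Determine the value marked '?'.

On equispaced nodes a degree-1 polynomial has vanishing second forward difference, so
  f(0) - 2·f(3) + f(6) = 0.
Substituting the known values and solving for f(3):
  -2·f(3) = 20
  f(3) = -10.

-10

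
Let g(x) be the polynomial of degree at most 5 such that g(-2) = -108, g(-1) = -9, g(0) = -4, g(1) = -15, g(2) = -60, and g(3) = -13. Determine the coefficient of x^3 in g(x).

Write g(x) = ax^5 + bx^4 + cx^3 + dx^2 + ex + k. Substituting each data point gives a linear system:
  -32a + 16b - 8c + 4d - 2e + k = -108
  -a + b - c + d - e + k = -9
  k = -4
  a + b + c + d + e + k = -15
  32a + 16b + 8c + 4d + 2e + k = -60
  243a + 81b + 27c + 9d + 3e + k = -13
Solving the system yields a = 2, b = -4, c = -5, d = -4, e = 0, k = -4.
So g(x) = 2x^5 - 4x^4 - 5x^3 - 4x^2 - 4.
The coefficient of x^3 is -5.

-5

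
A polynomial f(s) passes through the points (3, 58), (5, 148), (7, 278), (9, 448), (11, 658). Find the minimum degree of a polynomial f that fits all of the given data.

Forward differences of the values at s = 3, 5, 7, 9, 11:
  f  : 58  148  278  448  658
  Δ  : 90  130  170  210
  Δ^2: 40  40  40
  Δ^3: 0  0
  Δ^4: 0
The second differences are constant (40) and nonzero, while all higher differences vanish, so the minimal degree is 2.

2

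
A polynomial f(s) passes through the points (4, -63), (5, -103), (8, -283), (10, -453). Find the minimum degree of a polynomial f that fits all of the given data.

2

Divided differences on the nodes 4, 5, 8, 10:
  order 0: -63  -103  -283  -453
  order 1: -40  -60  -85
  order 2: -5  -5
  order 3: 0
The order-2 divided differences are all -5 (nonzero) and every higher order vanishes, so the data lies on a polynomial of degree exactly 2.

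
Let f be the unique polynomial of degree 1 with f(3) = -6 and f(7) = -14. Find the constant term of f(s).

0

Write f(s) = as + b. Substituting each data point gives a linear system:
  3a + b = -6
  7a + b = -14
Solving the system yields a = -2, b = 0.
So f(s) = -2s.
The constant term is 0.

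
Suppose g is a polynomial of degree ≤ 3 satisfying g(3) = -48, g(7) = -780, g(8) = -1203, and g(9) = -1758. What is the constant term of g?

Write g(u) = au^3 + bu^2 + cu + d. Substituting each data point gives a linear system:
  27a + 9b + 3c + d = -48
  343a + 49b + 7c + d = -780
  512a + 64b + 8c + d = -1203
  729a + 81b + 9c + d = -1758
Solving the system yields a = -3, b = 6, c = -6, d = -3.
So g(u) = -3u^3 + 6u^2 - 6u - 3.
The constant term is -3.

-3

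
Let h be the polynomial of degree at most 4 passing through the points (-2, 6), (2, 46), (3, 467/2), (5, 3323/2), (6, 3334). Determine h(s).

Using the Lagrange interpolation formula with nodes -2, 2, 3, 5, 6:
  L_0(s) = (s - 2)(s - 3)(s - 5)(s - 6) / 1120
  L_1(s) = (s + 2)(s - 3)(s - 5)(s - 6) / -48
  L_2(s) = (s + 2)(s - 2)(s - 5)(s - 6) / 30
  L_3(s) = (s + 2)(s - 2)(s - 3)(s - 6) / -42
  L_4(s) = (s + 2)(s - 2)(s - 3)(s - 5) / 96
Then h(s) = 6·L_0(s) + 46·L_1(s) + 467/2·L_2(s) + 3323/2·L_3(s) + 3334·L_4(s).
Expanding and collecting terms gives h(s) = 2s^4 + 4s^3 - (5/2)s^2 - 6s + 4.
Check: h(6) = 3334. ✓

h(s) = 2s^4 + 4s^3 - (5/2)s^2 - 6s + 4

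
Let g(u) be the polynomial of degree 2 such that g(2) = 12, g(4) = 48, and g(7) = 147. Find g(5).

75

Using the Lagrange interpolation formula with nodes 2, 4, 7:
  L_0(u) = (u - 4)(u - 7) / 10
  L_1(u) = (u - 2)(u - 7) / -6
  L_2(u) = (u - 2)(u - 4) / 15
Then g(u) = 12·L_0(u) + 48·L_1(u) + 147·L_2(u).
Expanding and collecting terms gives g(u) = 3u².
Evaluating at u = 5: g(5) = 75.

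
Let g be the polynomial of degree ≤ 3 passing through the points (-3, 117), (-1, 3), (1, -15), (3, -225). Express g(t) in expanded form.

Write g(t) = at^3 + bt^2 + ct + d. Substituting each data point gives a linear system:
  -27a + 9b - 3c + d = 117
  -a + b - c + d = 3
  a + b + c + d = -15
  27a + 9b + 3c + d = -225
Solving the system yields a = -6, b = -6, c = -3, d = 0.
So g(t) = -6t^3 - 6t^2 - 3t.
Check: g(-1) = 3. ✓

g(t) = -6t^3 - 6t^2 - 3t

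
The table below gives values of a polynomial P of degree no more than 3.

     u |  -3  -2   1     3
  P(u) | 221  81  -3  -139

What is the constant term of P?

Write P(u) = au^3 + bu^2 + cu + d. Substituting each data point gives a linear system:
  -27a + 9b - 3c + d = 221
  -8a + 4b - 2c + d = 81
  a + b + c + d = -3
  27a + 9b + 3c + d = -139
Solving the system yields a = -6, b = 4, c = -6, d = 5.
So P(u) = -6u^3 + 4u^2 - 6u + 5.
The constant term is 5.

5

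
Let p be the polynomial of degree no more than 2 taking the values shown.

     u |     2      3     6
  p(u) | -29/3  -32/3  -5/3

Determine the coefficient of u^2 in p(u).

Write p(u) = au^2 + bu + c. Substituting each data point gives a linear system:
  4a + 2b + c = -29/3
  9a + 3b + c = -32/3
  36a + 6b + c = -5/3
Solving the system yields a = 1, b = -6, c = -5/3.
So p(u) = u^2 - 6u - 5/3.
The leading coefficient is 1.

1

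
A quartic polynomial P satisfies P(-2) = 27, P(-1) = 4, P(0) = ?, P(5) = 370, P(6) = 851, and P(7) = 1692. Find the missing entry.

The 5 known points determine the degree-4 polynomial uniquely.
Write P(t) = at^4 + bt^3 + ct^2 + dt + e. Substituting each data point gives a linear system:
  16a - 8b + 4c - 2d + e = 27
  a - b + c - d + e = 4
  625a + 125b + 25c + 5d + e = 370
  1296a + 216b + 36c + 6d + e = 851
  2401a + 343b + 49c + 7d + e = 1692
Solving the system yields a = 1, b = -2, c = -1, d = 3, e = 5.
So P(t) = t⁴ - 2t³ - t² + 3t + 5.
Then P(0) = 5.

5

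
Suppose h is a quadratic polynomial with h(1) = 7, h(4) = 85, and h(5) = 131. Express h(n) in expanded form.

Using the Lagrange interpolation formula with nodes 1, 4, 5:
  L_0(n) = (n - 4)(n - 5) / 12
  L_1(n) = (n - 1)(n - 5) / -3
  L_2(n) = (n - 1)(n - 4) / 4
Then h(n) = 7·L_0(n) + 85·L_1(n) + 131·L_2(n).
Expanding and collecting terms gives h(n) = 5n^2 + n + 1.
Check: h(1) = 7. ✓

h(n) = 5n^2 + n + 1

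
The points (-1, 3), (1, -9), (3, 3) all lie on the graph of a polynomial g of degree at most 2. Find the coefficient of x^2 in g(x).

Write g(x) = ax^2 + bx + c. Substituting each data point gives a linear system:
  a - b + c = 3
  a + b + c = -9
  9a + 3b + c = 3
Solving the system yields a = 3, b = -6, c = -6.
So g(x) = 3x^2 - 6x - 6.
The leading coefficient is 3.

3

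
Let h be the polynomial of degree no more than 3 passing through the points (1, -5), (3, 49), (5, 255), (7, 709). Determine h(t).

Write h(t) = at^3 + bt^2 + ct + d. Substituting each data point gives a linear system:
  a + b + c + d = -5
  27a + 9b + 3c + d = 49
  125a + 25b + 5c + d = 255
  343a + 49b + 7c + d = 709
Solving the system yields a = 2, b = 1, c = -3, d = -5.
So h(t) = 2t^3 + t^2 - 3t - 5.
Check: h(5) = 255. ✓

h(t) = 2t^3 + t^2 - 3t - 5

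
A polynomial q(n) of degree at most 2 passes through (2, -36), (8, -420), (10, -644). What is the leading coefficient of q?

Write q(n) = an^2 + bn + c. Substituting each data point gives a linear system:
  4a + 2b + c = -36
  64a + 8b + c = -420
  100a + 10b + c = -644
Solving the system yields a = -6, b = -4, c = -4.
So q(n) = -6n^2 - 4n - 4.
The leading coefficient is -6.

-6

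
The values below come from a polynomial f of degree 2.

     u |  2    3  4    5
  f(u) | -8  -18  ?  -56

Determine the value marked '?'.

-34

The 3 known points determine the degree-2 polynomial uniquely.
Write f(u) = au^2 + bu + c. Substituting each data point gives a linear system:
  4a + 2b + c = -8
  9a + 3b + c = -18
  25a + 5b + c = -56
Solving the system yields a = -3, b = 5, c = -6.
So f(u) = -3u^2 + 5u - 6.
Then f(4) = -34.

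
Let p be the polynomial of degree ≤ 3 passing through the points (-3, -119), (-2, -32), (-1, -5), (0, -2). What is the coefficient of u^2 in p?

Write p(u) = au^3 + bu^2 + cu + d. Substituting each data point gives a linear system:
  -27a + 9b - 3c + d = -119
  -8a + 4b - 2c + d = -32
  -a + b - c + d = -5
  d = -2
Solving the system yields a = 6, b = 6, c = 3, d = -2.
So p(u) = 6u³ + 6u² + 3u - 2.
The coefficient of u^2 is 6.

6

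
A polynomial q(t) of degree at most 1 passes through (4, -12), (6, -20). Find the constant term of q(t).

4

Write q(t) = at + b. Substituting each data point gives a linear system:
  4a + b = -12
  6a + b = -20
Solving the system yields a = -4, b = 4.
So q(t) = -4t + 4.
The constant term is 4.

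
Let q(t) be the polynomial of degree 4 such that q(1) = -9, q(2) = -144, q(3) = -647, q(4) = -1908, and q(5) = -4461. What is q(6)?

-8984

Forward differences of the values at t = 1, 2, 3, 4, 5:
  q  : -9  -144  -647  -1908  -4461
  Δ  : -135  -503  -1261  -2553
  Δ^2: -368  -758  -1292
  Δ^3: -390  -534
  Δ^4: -144
The fourth differences are constant, confirming degree 4.
Interpolating (Newton forward form) and evaluating at t = 6 gives q(6) = -8984.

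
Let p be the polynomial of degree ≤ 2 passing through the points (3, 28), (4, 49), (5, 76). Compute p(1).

Write p(t) = at^2 + bt + c. Substituting each data point gives a linear system:
  9a + 3b + c = 28
  16a + 4b + c = 49
  25a + 5b + c = 76
Solving the system yields a = 3, b = 0, c = 1.
So p(t) = 3t^2 + 1.
Then p(1) = 4.

4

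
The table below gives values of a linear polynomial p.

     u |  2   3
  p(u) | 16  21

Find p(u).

p(u) = 5u + 6

Using the Lagrange interpolation formula with nodes 2, 3:
  L_0(u) = (u - 3) / -1
  L_1(u) = (u - 2) / 1
Then p(u) = 16·L_0(u) + 21·L_1(u).
Expanding and collecting terms gives p(u) = 5u + 6.
Check: p(3) = 21. ✓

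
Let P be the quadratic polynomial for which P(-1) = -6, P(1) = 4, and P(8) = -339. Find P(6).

Using the Lagrange interpolation formula with nodes -1, 1, 8:
  L_0(u) = (u - 1)(u - 8) / 18
  L_1(u) = (u + 1)(u - 8) / -14
  L_2(u) = (u + 1)(u - 1) / 63
Then P(u) = -6·L_0(u) + 4·L_1(u) - 339·L_2(u).
Expanding and collecting terms gives P(u) = -6u^2 + 5u + 5.
Evaluating at u = 6: P(6) = -181.

-181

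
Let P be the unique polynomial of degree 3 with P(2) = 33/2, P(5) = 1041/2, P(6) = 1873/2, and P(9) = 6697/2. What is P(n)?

P(n) = 5n^3 - 3n^2 - 6n + 1/2

Write P(n) = an^3 + bn^2 + cn + d. Substituting each data point gives a linear system:
  8a + 4b + 2c + d = 33/2
  125a + 25b + 5c + d = 1041/2
  216a + 36b + 6c + d = 1873/2
  729a + 81b + 9c + d = 6697/2
Solving the system yields a = 5, b = -3, c = -6, d = 1/2.
So P(n) = 5n³ - 3n² - 6n + 1/2.
Check: P(5) = 1041/2. ✓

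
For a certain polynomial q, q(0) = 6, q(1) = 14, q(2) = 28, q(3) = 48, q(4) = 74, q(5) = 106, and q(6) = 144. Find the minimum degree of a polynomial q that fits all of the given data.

2

Forward differences of the values at u = 0, 1, 2, 3, 4, 5, 6:
  q  : 6  14  28  48  74  106  144
  Δ  : 8  14  20  26  32  38
  Δ^2: 6  6  6  6  6
  Δ^3: 0  0  0  0
  Δ^4: 0  0  0
  Δ^5: 0  0
  Δ^6: 0
The second differences are constant (6) and nonzero, while all higher differences vanish, so the minimal degree is 2.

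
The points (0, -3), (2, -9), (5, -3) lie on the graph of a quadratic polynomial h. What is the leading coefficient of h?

1

Write h(t) = at^2 + bt + c. Substituting each data point gives a linear system:
  c = -3
  4a + 2b + c = -9
  25a + 5b + c = -3
Solving the system yields a = 1, b = -5, c = -3.
So h(t) = t^2 - 5t - 3.
The leading coefficient is 1.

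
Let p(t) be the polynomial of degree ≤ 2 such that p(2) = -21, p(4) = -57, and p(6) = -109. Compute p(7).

Using the Lagrange interpolation formula with nodes 2, 4, 6:
  L_0(t) = (t - 4)(t - 6) / 8
  L_1(t) = (t - 2)(t - 6) / -4
  L_2(t) = (t - 2)(t - 4) / 8
Then p(t) = -21·L_0(t) - 57·L_1(t) - 109·L_2(t).
Expanding and collecting terms gives p(t) = -2t^2 - 6t - 1.
Evaluating at t = 7: p(7) = -141.

-141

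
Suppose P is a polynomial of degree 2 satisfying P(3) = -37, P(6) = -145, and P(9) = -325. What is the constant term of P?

-1

Write P(n) = an^2 + bn + c. Substituting each data point gives a linear system:
  9a + 3b + c = -37
  36a + 6b + c = -145
  81a + 9b + c = -325
Solving the system yields a = -4, b = 0, c = -1.
So P(n) = -4n^2 - 1.
The constant term is -1.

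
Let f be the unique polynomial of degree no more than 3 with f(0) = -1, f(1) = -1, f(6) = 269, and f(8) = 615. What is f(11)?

Write f(n) = an^3 + bn^2 + cn + d. Substituting each data point gives a linear system:
  d = -1
  a + b + c + d = -1
  216a + 36b + 6c + d = 269
  512a + 64b + 8c + d = 615
Solving the system yields a = 1, b = 2, c = -3, d = -1.
So f(n) = n^3 + 2n^2 - 3n - 1.
Then f(11) = 1539.

1539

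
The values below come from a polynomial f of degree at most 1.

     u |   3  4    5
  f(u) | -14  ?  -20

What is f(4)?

-17

The 2 known points determine the degree-1 polynomial uniquely.
Write f(u) = au + b. Substituting each data point gives a linear system:
  3a + b = -14
  5a + b = -20
Solving the system yields a = -3, b = -5.
So f(u) = -3u - 5.
Then f(4) = -17.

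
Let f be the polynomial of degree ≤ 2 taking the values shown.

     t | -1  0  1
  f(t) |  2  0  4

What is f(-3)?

Using the Lagrange interpolation formula with nodes -1, 0, 1:
  L_0(t) = t(t - 1) / 2
  L_1(t) = (t + 1)(t - 1) / -1
  L_2(t) = (t + 1)t / 2
Then f(t) = 2·L_0(t) + 0·L_1(t) + 4·L_2(t).
Expanding and collecting terms gives f(t) = 3t^2 + t.
Evaluating at t = -3: f(-3) = 24.

24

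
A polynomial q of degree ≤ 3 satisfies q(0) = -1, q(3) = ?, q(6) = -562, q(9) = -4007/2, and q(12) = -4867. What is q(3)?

-113/2

On equispaced nodes a degree-3 polynomial has vanishing fourth forward difference, so
  q(0) - 4·q(3) + 6·q(6) - 4·q(9) + q(12) = 0.
Substituting the known values and solving for q(3):
  -4·q(3) = 226
  q(3) = -113/2.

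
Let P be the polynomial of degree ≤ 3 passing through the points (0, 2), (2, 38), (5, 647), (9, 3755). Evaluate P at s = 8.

Using the Lagrange interpolation formula with nodes 0, 2, 5, 9:
  L_0(s) = (s - 2)(s - 5)(s - 9) / -90
  L_1(s) = s(s - 5)(s - 9) / 42
  L_2(s) = s(s - 2)(s - 9) / -60
  L_3(s) = s(s - 2)(s - 5) / 252
Then P(s) = 2·L_0(s) + 38·L_1(s) + 647·L_2(s) + 3755·L_3(s).
Expanding and collecting terms gives P(s) = 5s³ + 2s² - 6s + 2.
Evaluating at s = 8: P(8) = 2642.

2642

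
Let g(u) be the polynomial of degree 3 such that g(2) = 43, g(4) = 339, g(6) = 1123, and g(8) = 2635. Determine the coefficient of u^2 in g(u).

Write g(u) = au^3 + bu^2 + cu + d. Substituting each data point gives a linear system:
  8a + 4b + 2c + d = 43
  64a + 16b + 4c + d = 339
  216a + 36b + 6c + d = 1123
  512a + 64b + 8c + d = 2635
Solving the system yields a = 5, b = 1, c = 2, d = -5.
So g(u) = 5u^3 + u^2 + 2u - 5.
The coefficient of u^2 is 1.

1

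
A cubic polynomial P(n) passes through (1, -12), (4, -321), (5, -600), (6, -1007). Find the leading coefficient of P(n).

-4

Write P(n) = an^3 + bn^2 + cn + d. Substituting each data point gives a linear system:
  a + b + c + d = -12
  64a + 16b + 4c + d = -321
  125a + 25b + 5c + d = -600
  216a + 36b + 6c + d = -1007
Solving the system yields a = -4, b = -4, c = 1, d = -5.
So P(n) = -4n^3 - 4n^2 + n - 5.
The leading coefficient is -4.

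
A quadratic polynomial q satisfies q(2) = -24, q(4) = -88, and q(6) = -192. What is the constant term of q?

0

Write q(n) = an^2 + bn + c. Substituting each data point gives a linear system:
  4a + 2b + c = -24
  16a + 4b + c = -88
  36a + 6b + c = -192
Solving the system yields a = -5, b = -2, c = 0.
So q(n) = -5n^2 - 2n.
The constant term is 0.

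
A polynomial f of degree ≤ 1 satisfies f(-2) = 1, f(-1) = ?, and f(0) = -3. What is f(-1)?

-1

On equispaced nodes a degree-1 polynomial has vanishing second forward difference, so
  f(-2) - 2·f(-1) + f(0) = 0.
Substituting the known values and solving for f(-1):
  -2·f(-1) = 2
  f(-1) = -1.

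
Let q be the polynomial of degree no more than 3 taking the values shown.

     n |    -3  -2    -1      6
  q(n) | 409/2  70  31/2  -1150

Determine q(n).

Write q(n) = an^3 + bn^2 + cn + d. Substituting each data point gives a linear system:
  -27a + 9b - 3c + d = 409/2
  -8a + 4b - 2c + d = 70
  -a + b - c + d = 31/2
  216a + 36b + 6c + d = -1150
Solving the system yields a = -6, b = 4, c = -1/2, d = 5.
So q(n) = -6n³ + 4n² - (1/2)n + 5.
Check: q(6) = -1150. ✓

q(n) = -6n^3 + 4n^2 - (1/2)n + 5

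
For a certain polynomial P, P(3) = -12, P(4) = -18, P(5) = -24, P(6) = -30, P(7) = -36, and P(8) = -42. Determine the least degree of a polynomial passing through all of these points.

1

Forward differences of the values at n = 3, 4, 5, 6, 7, 8:
  P  : -12  -18  -24  -30  -36  -42
  Δ  : -6  -6  -6  -6  -6
  Δ^2: 0  0  0  0
  Δ^3: 0  0  0
  Δ^4: 0  0
  Δ^5: 0
The first differences are constant (-6) and nonzero, while all higher differences vanish, so the minimal degree is 1.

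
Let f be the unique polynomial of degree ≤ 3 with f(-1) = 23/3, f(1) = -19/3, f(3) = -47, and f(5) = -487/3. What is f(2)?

Forward differences of the values at u = -1, 1, 3, 5:
  f  : 23/3  -19/3  -47  -487/3
  Δ  : -14  -122/3  -346/3
  Δ^2: -80/3  -224/3
  Δ^3: -48
The third differences are constant, confirming degree 3.
Interpolating (Newton forward form) and evaluating at u = 2 gives f(2) = -61/3.

-61/3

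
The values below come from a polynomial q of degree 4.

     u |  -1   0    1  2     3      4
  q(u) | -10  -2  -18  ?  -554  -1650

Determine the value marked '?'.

-130

On equispaced nodes a degree-4 polynomial has vanishing fifth forward difference, so
  - q(-1) + 5·q(0) - 10·q(1) + 10·q(2) - 5·q(3) + q(4) = 0.
Substituting the known values and solving for q(2):
  10·q(2) = -1300
  q(2) = -130.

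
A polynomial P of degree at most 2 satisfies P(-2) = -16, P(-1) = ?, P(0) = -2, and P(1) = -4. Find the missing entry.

The 3 known points determine the degree-2 polynomial uniquely.
Write P(x) = ax^2 + bx + c. Substituting each data point gives a linear system:
  4a - 2b + c = -16
  c = -2
  a + b + c = -4
Solving the system yields a = -3, b = 1, c = -2.
So P(x) = -3x^2 + x - 2.
Then P(-1) = -6.

-6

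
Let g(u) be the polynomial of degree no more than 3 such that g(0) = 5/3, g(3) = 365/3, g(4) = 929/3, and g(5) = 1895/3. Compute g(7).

Using the Lagrange interpolation formula with nodes 0, 3, 4, 5:
  L_0(u) = (u - 3)(u - 4)(u - 5) / -60
  L_1(u) = u(u - 4)(u - 5) / 6
  L_2(u) = u(u - 3)(u - 5) / -4
  L_3(u) = u(u - 3)(u - 4) / 10
Then g(u) = 5/3·L_0(u) + 365/3·L_1(u) + 929/3·L_2(u) + 1895/3·L_3(u).
Expanding and collecting terms gives g(u) = 6u^3 - 5u^2 + u + 5/3.
Evaluating at u = 7: g(7) = 5465/3.

5465/3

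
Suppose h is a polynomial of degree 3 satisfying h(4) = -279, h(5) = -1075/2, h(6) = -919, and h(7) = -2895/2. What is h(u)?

Write h(u) = au^3 + bu^2 + cu + d. Substituting each data point gives a linear system:
  64a + 16b + 4c + d = -279
  125a + 25b + 5c + d = -1075/2
  216a + 36b + 6c + d = -919
  343a + 49b + 7c + d = -2895/2
Solving the system yields a = -4, b = -3/2, c = -1, d = 5.
So h(u) = -4u^3 - (3/2)u^2 - u + 5.
Check: h(5) = -1075/2. ✓

h(u) = -4u^3 - (3/2)u^2 - u + 5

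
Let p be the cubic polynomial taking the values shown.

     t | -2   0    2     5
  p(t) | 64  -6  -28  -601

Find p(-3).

Write p(t) = at^3 + bt^2 + ct + d. Substituting each data point gives a linear system:
  -8a + 4b - 2c + d = 64
  d = -6
  8a + 4b + 2c + d = -28
  125a + 25b + 5c + d = -601
Solving the system yields a = -6, b = 6, c = 1, d = -6.
So p(t) = -6t^3 + 6t^2 + t - 6.
Then p(-3) = 207.

207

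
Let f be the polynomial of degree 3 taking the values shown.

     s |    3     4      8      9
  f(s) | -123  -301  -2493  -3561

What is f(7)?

Using the Lagrange interpolation formula with nodes 3, 4, 8, 9:
  L_0(s) = (s - 4)(s - 8)(s - 9) / -30
  L_1(s) = (s - 3)(s - 8)(s - 9) / 20
  L_2(s) = (s - 3)(s - 4)(s - 9) / -20
  L_3(s) = (s - 3)(s - 4)(s - 8) / 30
Then f(s) = -123·L_0(s) - 301·L_1(s) - 2493·L_2(s) - 3561·L_3(s).
Expanding and collecting terms gives f(s) = -5s³ + s² + 3.
Evaluating at s = 7: f(7) = -1663.

-1663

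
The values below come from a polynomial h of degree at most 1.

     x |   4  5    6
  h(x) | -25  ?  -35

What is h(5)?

The 2 known points determine the degree-1 polynomial uniquely.
Write h(x) = ax + b. Substituting each data point gives a linear system:
  4a + b = -25
  6a + b = -35
Solving the system yields a = -5, b = -5.
So h(x) = -5x - 5.
Then h(5) = -30.

-30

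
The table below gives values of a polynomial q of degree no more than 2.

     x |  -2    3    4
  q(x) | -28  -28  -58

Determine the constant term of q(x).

2

Write q(x) = ax^2 + bx + c. Substituting each data point gives a linear system:
  4a - 2b + c = -28
  9a + 3b + c = -28
  16a + 4b + c = -58
Solving the system yields a = -5, b = 5, c = 2.
So q(x) = -5x^2 + 5x + 2.
The constant term is 2.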